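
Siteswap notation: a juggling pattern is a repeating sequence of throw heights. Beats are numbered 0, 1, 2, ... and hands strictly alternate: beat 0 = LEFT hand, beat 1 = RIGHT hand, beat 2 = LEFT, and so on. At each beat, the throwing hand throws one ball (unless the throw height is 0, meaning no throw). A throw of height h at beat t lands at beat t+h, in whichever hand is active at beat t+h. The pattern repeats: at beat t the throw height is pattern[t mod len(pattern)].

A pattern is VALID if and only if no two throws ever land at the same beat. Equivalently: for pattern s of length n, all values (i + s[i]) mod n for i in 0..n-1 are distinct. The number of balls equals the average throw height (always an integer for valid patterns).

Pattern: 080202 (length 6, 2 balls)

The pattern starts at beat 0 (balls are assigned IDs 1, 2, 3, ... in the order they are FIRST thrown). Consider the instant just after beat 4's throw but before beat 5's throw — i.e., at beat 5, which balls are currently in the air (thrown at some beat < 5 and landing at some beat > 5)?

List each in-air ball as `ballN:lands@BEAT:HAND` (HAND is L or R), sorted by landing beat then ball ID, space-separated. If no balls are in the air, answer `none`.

Answer: ball1:lands@9:R

Derivation:
Beat 1 (R): throw ball1 h=8 -> lands@9:R; in-air after throw: [b1@9:R]
Beat 3 (R): throw ball2 h=2 -> lands@5:R; in-air after throw: [b2@5:R b1@9:R]
Beat 5 (R): throw ball2 h=2 -> lands@7:R; in-air after throw: [b2@7:R b1@9:R]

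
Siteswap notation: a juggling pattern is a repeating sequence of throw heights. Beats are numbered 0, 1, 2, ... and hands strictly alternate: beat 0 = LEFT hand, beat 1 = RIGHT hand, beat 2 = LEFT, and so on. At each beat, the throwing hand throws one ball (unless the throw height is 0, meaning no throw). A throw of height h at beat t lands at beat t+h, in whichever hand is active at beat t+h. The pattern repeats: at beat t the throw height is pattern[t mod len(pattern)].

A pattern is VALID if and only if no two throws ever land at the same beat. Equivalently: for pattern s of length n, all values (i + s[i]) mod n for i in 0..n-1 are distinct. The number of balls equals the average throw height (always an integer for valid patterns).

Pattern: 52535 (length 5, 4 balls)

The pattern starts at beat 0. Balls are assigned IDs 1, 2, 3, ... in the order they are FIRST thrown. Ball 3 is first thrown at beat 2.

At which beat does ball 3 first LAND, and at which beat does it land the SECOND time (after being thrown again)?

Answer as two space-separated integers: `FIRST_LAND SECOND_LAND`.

Answer: 7 12

Derivation:
Beat 0 (L): throw ball1 h=5 -> lands@5:R; in-air after throw: [b1@5:R]
Beat 1 (R): throw ball2 h=2 -> lands@3:R; in-air after throw: [b2@3:R b1@5:R]
Beat 2 (L): throw ball3 h=5 -> lands@7:R; in-air after throw: [b2@3:R b1@5:R b3@7:R]
Beat 3 (R): throw ball2 h=3 -> lands@6:L; in-air after throw: [b1@5:R b2@6:L b3@7:R]
Beat 4 (L): throw ball4 h=5 -> lands@9:R; in-air after throw: [b1@5:R b2@6:L b3@7:R b4@9:R]
Beat 5 (R): throw ball1 h=5 -> lands@10:L; in-air after throw: [b2@6:L b3@7:R b4@9:R b1@10:L]
Beat 6 (L): throw ball2 h=2 -> lands@8:L; in-air after throw: [b3@7:R b2@8:L b4@9:R b1@10:L]
Beat 7 (R): throw ball3 h=5 -> lands@12:L; in-air after throw: [b2@8:L b4@9:R b1@10:L b3@12:L]
Beat 8 (L): throw ball2 h=3 -> lands@11:R; in-air after throw: [b4@9:R b1@10:L b2@11:R b3@12:L]
Beat 9 (R): throw ball4 h=5 -> lands@14:L; in-air after throw: [b1@10:L b2@11:R b3@12:L b4@14:L]
Beat 10 (L): throw ball1 h=5 -> lands@15:R; in-air after throw: [b2@11:R b3@12:L b4@14:L b1@15:R]
Beat 11 (R): throw ball2 h=2 -> lands@13:R; in-air after throw: [b3@12:L b2@13:R b4@14:L b1@15:R]
Beat 12 (L): throw ball3 h=5 -> lands@17:R; in-air after throw: [b2@13:R b4@14:L b1@15:R b3@17:R]
Ball 3: thrown@2 h=5 -> first land @7; rethrown@7 h=5 -> second land @12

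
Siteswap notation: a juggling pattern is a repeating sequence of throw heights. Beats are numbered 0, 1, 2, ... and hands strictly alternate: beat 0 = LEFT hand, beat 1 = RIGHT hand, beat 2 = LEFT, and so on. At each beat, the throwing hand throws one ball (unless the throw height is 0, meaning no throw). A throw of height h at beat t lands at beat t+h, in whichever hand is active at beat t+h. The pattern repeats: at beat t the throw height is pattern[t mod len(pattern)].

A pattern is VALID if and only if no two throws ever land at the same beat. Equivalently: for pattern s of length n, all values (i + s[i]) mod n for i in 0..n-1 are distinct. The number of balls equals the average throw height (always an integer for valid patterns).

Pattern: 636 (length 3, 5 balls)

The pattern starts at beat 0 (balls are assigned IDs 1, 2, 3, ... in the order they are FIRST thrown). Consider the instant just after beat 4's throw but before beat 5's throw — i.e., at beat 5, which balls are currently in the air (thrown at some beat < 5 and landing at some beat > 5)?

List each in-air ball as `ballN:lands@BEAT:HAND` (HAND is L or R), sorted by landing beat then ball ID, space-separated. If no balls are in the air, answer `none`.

Answer: ball1:lands@6:L ball2:lands@7:R ball3:lands@8:L ball4:lands@9:R

Derivation:
Beat 0 (L): throw ball1 h=6 -> lands@6:L; in-air after throw: [b1@6:L]
Beat 1 (R): throw ball2 h=3 -> lands@4:L; in-air after throw: [b2@4:L b1@6:L]
Beat 2 (L): throw ball3 h=6 -> lands@8:L; in-air after throw: [b2@4:L b1@6:L b3@8:L]
Beat 3 (R): throw ball4 h=6 -> lands@9:R; in-air after throw: [b2@4:L b1@6:L b3@8:L b4@9:R]
Beat 4 (L): throw ball2 h=3 -> lands@7:R; in-air after throw: [b1@6:L b2@7:R b3@8:L b4@9:R]
Beat 5 (R): throw ball5 h=6 -> lands@11:R; in-air after throw: [b1@6:L b2@7:R b3@8:L b4@9:R b5@11:R]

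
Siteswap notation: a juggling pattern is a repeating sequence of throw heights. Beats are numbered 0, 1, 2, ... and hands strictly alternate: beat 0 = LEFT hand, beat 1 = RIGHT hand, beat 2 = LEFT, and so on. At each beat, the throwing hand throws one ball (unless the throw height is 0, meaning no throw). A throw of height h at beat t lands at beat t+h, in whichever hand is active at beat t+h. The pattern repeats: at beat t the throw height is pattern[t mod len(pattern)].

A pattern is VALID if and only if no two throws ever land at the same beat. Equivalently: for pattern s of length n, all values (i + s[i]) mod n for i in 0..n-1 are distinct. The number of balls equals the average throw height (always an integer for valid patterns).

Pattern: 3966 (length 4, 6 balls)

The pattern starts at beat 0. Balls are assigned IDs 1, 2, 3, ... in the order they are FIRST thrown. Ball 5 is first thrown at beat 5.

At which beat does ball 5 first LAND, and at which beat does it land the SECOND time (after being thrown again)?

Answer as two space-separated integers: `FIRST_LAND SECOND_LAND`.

Beat 0 (L): throw ball1 h=3 -> lands@3:R; in-air after throw: [b1@3:R]
Beat 1 (R): throw ball2 h=9 -> lands@10:L; in-air after throw: [b1@3:R b2@10:L]
Beat 2 (L): throw ball3 h=6 -> lands@8:L; in-air after throw: [b1@3:R b3@8:L b2@10:L]
Beat 3 (R): throw ball1 h=6 -> lands@9:R; in-air after throw: [b3@8:L b1@9:R b2@10:L]
Beat 4 (L): throw ball4 h=3 -> lands@7:R; in-air after throw: [b4@7:R b3@8:L b1@9:R b2@10:L]
Beat 5 (R): throw ball5 h=9 -> lands@14:L; in-air after throw: [b4@7:R b3@8:L b1@9:R b2@10:L b5@14:L]
Beat 6 (L): throw ball6 h=6 -> lands@12:L; in-air after throw: [b4@7:R b3@8:L b1@9:R b2@10:L b6@12:L b5@14:L]
Beat 7 (R): throw ball4 h=6 -> lands@13:R; in-air after throw: [b3@8:L b1@9:R b2@10:L b6@12:L b4@13:R b5@14:L]
Beat 8 (L): throw ball3 h=3 -> lands@11:R; in-air after throw: [b1@9:R b2@10:L b3@11:R b6@12:L b4@13:R b5@14:L]
Beat 9 (R): throw ball1 h=9 -> lands@18:L; in-air after throw: [b2@10:L b3@11:R b6@12:L b4@13:R b5@14:L b1@18:L]
Beat 10 (L): throw ball2 h=6 -> lands@16:L; in-air after throw: [b3@11:R b6@12:L b4@13:R b5@14:L b2@16:L b1@18:L]
Beat 11 (R): throw ball3 h=6 -> lands@17:R; in-air after throw: [b6@12:L b4@13:R b5@14:L b2@16:L b3@17:R b1@18:L]
Beat 12 (L): throw ball6 h=3 -> lands@15:R; in-air after throw: [b4@13:R b5@14:L b6@15:R b2@16:L b3@17:R b1@18:L]
Beat 13 (R): throw ball4 h=9 -> lands@22:L; in-air after throw: [b5@14:L b6@15:R b2@16:L b3@17:R b1@18:L b4@22:L]
Beat 14 (L): throw ball5 h=6 -> lands@20:L; in-air after throw: [b6@15:R b2@16:L b3@17:R b1@18:L b5@20:L b4@22:L]
Beat 15 (R): throw ball6 h=6 -> lands@21:R; in-air after throw: [b2@16:L b3@17:R b1@18:L b5@20:L b6@21:R b4@22:L]
Beat 16 (L): throw ball2 h=3 -> lands@19:R; in-air after throw: [b3@17:R b1@18:L b2@19:R b5@20:L b6@21:R b4@22:L]
Beat 17 (R): throw ball3 h=9 -> lands@26:L; in-air after throw: [b1@18:L b2@19:R b5@20:L b6@21:R b4@22:L b3@26:L]
Beat 18 (L): throw ball1 h=6 -> lands@24:L; in-air after throw: [b2@19:R b5@20:L b6@21:R b4@22:L b1@24:L b3@26:L]
Beat 19 (R): throw ball2 h=6 -> lands@25:R; in-air after throw: [b5@20:L b6@21:R b4@22:L b1@24:L b2@25:R b3@26:L]
Beat 20 (L): throw ball5 h=3 -> lands@23:R; in-air after throw: [b6@21:R b4@22:L b5@23:R b1@24:L b2@25:R b3@26:L]
Ball 5: thrown@5 h=9 -> first land @14; rethrown@14 h=6 -> second land @20

Answer: 14 20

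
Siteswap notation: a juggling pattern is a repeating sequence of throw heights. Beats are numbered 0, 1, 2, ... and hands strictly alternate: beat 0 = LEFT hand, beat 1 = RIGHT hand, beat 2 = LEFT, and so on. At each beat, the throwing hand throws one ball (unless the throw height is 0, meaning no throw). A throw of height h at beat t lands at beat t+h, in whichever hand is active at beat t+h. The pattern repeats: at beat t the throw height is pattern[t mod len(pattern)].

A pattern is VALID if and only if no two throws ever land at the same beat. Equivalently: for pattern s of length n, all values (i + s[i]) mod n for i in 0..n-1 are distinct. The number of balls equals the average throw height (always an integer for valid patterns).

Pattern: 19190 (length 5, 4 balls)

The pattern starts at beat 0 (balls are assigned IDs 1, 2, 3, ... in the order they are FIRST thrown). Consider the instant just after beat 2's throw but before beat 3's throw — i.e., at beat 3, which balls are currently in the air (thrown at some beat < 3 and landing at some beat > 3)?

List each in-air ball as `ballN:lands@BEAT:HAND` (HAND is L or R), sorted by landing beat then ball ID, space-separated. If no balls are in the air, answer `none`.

Answer: ball1:lands@10:L

Derivation:
Beat 0 (L): throw ball1 h=1 -> lands@1:R; in-air after throw: [b1@1:R]
Beat 1 (R): throw ball1 h=9 -> lands@10:L; in-air after throw: [b1@10:L]
Beat 2 (L): throw ball2 h=1 -> lands@3:R; in-air after throw: [b2@3:R b1@10:L]
Beat 3 (R): throw ball2 h=9 -> lands@12:L; in-air after throw: [b1@10:L b2@12:L]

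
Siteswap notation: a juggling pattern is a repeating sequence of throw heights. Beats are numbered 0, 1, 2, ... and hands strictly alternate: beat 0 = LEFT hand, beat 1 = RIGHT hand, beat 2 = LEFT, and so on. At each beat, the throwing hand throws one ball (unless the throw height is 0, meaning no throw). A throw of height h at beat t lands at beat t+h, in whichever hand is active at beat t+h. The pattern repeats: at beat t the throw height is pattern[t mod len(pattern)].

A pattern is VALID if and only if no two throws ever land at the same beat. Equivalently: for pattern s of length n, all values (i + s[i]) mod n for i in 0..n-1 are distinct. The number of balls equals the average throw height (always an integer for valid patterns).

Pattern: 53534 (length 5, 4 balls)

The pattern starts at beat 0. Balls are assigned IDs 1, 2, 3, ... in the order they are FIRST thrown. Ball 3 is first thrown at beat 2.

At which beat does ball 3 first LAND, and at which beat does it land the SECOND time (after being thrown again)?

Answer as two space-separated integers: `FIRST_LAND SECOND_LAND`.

Beat 0 (L): throw ball1 h=5 -> lands@5:R; in-air after throw: [b1@5:R]
Beat 1 (R): throw ball2 h=3 -> lands@4:L; in-air after throw: [b2@4:L b1@5:R]
Beat 2 (L): throw ball3 h=5 -> lands@7:R; in-air after throw: [b2@4:L b1@5:R b3@7:R]
Beat 3 (R): throw ball4 h=3 -> lands@6:L; in-air after throw: [b2@4:L b1@5:R b4@6:L b3@7:R]
Beat 4 (L): throw ball2 h=4 -> lands@8:L; in-air after throw: [b1@5:R b4@6:L b3@7:R b2@8:L]
Beat 5 (R): throw ball1 h=5 -> lands@10:L; in-air after throw: [b4@6:L b3@7:R b2@8:L b1@10:L]
Beat 6 (L): throw ball4 h=3 -> lands@9:R; in-air after throw: [b3@7:R b2@8:L b4@9:R b1@10:L]
Beat 7 (R): throw ball3 h=5 -> lands@12:L; in-air after throw: [b2@8:L b4@9:R b1@10:L b3@12:L]
Beat 8 (L): throw ball2 h=3 -> lands@11:R; in-air after throw: [b4@9:R b1@10:L b2@11:R b3@12:L]
Beat 9 (R): throw ball4 h=4 -> lands@13:R; in-air after throw: [b1@10:L b2@11:R b3@12:L b4@13:R]
Beat 10 (L): throw ball1 h=5 -> lands@15:R; in-air after throw: [b2@11:R b3@12:L b4@13:R b1@15:R]
Beat 11 (R): throw ball2 h=3 -> lands@14:L; in-air after throw: [b3@12:L b4@13:R b2@14:L b1@15:R]
Beat 12 (L): throw ball3 h=5 -> lands@17:R; in-air after throw: [b4@13:R b2@14:L b1@15:R b3@17:R]
Ball 3: thrown@2 h=5 -> first land @7; rethrown@7 h=5 -> second land @12

Answer: 7 12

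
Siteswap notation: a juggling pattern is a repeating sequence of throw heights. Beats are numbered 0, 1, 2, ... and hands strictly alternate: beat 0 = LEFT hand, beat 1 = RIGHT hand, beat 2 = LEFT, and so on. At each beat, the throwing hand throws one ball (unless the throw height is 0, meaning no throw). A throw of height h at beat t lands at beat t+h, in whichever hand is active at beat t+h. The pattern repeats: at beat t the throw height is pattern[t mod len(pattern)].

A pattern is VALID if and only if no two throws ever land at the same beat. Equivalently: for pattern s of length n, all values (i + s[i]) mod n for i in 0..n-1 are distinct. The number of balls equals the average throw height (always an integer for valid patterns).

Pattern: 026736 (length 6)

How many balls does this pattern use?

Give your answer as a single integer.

Answer: 4

Derivation:
Pattern = [0, 2, 6, 7, 3, 6], length n = 6
  position 0: throw height = 0, running sum = 0
  position 1: throw height = 2, running sum = 2
  position 2: throw height = 6, running sum = 8
  position 3: throw height = 7, running sum = 15
  position 4: throw height = 3, running sum = 18
  position 5: throw height = 6, running sum = 24
Total sum = 24; balls = sum / n = 24 / 6 = 4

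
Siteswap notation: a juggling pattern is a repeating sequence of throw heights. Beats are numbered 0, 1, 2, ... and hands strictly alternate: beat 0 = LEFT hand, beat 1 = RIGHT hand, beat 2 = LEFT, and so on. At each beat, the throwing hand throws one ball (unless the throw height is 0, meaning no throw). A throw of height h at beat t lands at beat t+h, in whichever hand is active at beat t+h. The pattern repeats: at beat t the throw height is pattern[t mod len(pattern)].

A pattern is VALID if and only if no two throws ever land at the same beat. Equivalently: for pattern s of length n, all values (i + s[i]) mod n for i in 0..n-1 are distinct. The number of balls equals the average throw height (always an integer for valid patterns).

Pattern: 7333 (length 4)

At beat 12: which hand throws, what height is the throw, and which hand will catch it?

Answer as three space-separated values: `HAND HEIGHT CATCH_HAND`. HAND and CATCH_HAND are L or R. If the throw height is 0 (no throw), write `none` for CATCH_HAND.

Answer: L 7 R

Derivation:
Beat 12: 12 mod 2 = 0, so hand = L
Throw height = pattern[12 mod 4] = pattern[0] = 7
Lands at beat 12+7=19, 19 mod 2 = 1, so catch hand = R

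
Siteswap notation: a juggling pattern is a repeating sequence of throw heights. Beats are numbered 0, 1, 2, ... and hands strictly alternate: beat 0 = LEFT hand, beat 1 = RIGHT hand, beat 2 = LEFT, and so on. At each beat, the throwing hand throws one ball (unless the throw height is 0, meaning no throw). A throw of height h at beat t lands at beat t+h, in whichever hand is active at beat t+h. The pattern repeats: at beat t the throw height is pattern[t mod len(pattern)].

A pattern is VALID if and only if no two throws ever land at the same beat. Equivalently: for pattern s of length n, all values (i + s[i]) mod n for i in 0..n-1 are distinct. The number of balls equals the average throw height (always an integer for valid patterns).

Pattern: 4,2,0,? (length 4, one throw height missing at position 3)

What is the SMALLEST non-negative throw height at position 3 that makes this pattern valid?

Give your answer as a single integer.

Answer: 2

Derivation:
i=0: (0 + 4) mod 4 = 0
i=1: (1 + 2) mod 4 = 3
i=2: (2 + 0) mod 4 = 2
i=3: s[i]=? (unknown)
Known residues: [0, 2, 3]; need a permutation of 0..3, so missing residue r = 1
Need (3 + s) mod 4 = 1; smallest s = (1 - 3) mod 4 = 2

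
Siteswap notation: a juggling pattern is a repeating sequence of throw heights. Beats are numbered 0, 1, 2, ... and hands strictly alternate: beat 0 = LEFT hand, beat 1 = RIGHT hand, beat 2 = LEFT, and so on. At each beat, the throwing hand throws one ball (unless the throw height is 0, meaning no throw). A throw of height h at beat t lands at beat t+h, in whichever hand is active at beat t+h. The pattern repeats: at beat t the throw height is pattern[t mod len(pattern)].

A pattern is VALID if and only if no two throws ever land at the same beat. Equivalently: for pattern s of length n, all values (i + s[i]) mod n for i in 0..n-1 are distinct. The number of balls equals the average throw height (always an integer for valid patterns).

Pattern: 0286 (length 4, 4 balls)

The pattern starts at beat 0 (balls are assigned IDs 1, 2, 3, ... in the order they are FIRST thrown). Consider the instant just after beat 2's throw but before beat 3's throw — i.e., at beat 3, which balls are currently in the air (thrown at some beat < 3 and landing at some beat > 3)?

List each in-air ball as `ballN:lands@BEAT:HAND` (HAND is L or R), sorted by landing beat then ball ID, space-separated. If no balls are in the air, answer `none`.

Answer: ball2:lands@10:L

Derivation:
Beat 1 (R): throw ball1 h=2 -> lands@3:R; in-air after throw: [b1@3:R]
Beat 2 (L): throw ball2 h=8 -> lands@10:L; in-air after throw: [b1@3:R b2@10:L]
Beat 3 (R): throw ball1 h=6 -> lands@9:R; in-air after throw: [b1@9:R b2@10:L]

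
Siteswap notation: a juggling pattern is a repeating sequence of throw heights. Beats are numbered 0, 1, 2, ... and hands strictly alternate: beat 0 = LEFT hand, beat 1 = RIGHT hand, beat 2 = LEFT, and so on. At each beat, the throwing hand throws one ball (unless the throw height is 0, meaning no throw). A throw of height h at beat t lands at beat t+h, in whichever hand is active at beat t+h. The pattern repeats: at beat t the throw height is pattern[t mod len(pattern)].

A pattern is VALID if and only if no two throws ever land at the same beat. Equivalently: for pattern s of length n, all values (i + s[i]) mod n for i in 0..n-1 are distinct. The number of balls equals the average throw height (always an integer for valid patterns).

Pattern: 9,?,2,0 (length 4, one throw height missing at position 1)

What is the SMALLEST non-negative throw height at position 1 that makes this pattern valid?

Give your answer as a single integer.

Answer: 1

Derivation:
i=0: (0 + 9) mod 4 = 1
i=1: s[i]=? (unknown)
i=2: (2 + 2) mod 4 = 0
i=3: (3 + 0) mod 4 = 3
Known residues: [0, 1, 3]; need a permutation of 0..3, so missing residue r = 2
Need (1 + s) mod 4 = 2; smallest s = (2 - 1) mod 4 = 1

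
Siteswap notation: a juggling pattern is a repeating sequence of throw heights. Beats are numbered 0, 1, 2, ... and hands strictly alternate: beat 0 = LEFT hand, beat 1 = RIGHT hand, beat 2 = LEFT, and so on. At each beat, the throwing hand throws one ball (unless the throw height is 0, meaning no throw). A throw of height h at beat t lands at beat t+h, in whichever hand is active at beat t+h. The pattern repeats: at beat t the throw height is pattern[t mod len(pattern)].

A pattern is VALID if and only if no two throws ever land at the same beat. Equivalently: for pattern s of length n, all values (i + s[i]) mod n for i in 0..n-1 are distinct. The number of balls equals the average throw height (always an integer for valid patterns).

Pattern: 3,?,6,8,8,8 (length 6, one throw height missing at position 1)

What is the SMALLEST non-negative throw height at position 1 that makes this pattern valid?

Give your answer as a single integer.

i=0: (0 + 3) mod 6 = 3
i=1: s[i]=? (unknown)
i=2: (2 + 6) mod 6 = 2
i=3: (3 + 8) mod 6 = 5
i=4: (4 + 8) mod 6 = 0
i=5: (5 + 8) mod 6 = 1
Known residues: [0, 1, 2, 3, 5]; need a permutation of 0..5, so missing residue r = 4
Need (1 + s) mod 6 = 4; smallest s = (4 - 1) mod 6 = 3

Answer: 3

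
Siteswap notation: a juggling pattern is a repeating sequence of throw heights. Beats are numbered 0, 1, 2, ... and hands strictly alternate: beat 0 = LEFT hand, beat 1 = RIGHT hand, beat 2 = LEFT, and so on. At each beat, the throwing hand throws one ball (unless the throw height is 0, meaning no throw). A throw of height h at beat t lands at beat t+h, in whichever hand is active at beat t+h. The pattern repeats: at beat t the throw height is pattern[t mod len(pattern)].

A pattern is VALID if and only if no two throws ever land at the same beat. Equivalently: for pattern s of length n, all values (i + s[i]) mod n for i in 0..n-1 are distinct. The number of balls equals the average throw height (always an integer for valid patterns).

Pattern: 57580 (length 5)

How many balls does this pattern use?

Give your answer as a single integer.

Pattern = [5, 7, 5, 8, 0], length n = 5
  position 0: throw height = 5, running sum = 5
  position 1: throw height = 7, running sum = 12
  position 2: throw height = 5, running sum = 17
  position 3: throw height = 8, running sum = 25
  position 4: throw height = 0, running sum = 25
Total sum = 25; balls = sum / n = 25 / 5 = 5

Answer: 5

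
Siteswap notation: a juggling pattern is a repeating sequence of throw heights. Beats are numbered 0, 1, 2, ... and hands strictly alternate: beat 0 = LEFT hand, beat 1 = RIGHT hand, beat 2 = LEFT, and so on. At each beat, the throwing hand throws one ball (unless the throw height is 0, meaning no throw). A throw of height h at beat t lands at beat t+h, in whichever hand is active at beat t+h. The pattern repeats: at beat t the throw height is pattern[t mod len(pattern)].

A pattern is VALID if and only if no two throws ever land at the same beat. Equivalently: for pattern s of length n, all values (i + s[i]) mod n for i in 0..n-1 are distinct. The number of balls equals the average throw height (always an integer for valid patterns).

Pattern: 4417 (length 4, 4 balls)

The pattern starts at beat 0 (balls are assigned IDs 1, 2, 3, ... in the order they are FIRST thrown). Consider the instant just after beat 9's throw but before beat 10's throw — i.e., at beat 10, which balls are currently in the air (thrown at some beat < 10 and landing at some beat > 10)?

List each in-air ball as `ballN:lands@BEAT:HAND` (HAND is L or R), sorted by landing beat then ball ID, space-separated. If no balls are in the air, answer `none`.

Answer: ball1:lands@12:L ball2:lands@13:R ball4:lands@14:L

Derivation:
Beat 0 (L): throw ball1 h=4 -> lands@4:L; in-air after throw: [b1@4:L]
Beat 1 (R): throw ball2 h=4 -> lands@5:R; in-air after throw: [b1@4:L b2@5:R]
Beat 2 (L): throw ball3 h=1 -> lands@3:R; in-air after throw: [b3@3:R b1@4:L b2@5:R]
Beat 3 (R): throw ball3 h=7 -> lands@10:L; in-air after throw: [b1@4:L b2@5:R b3@10:L]
Beat 4 (L): throw ball1 h=4 -> lands@8:L; in-air after throw: [b2@5:R b1@8:L b3@10:L]
Beat 5 (R): throw ball2 h=4 -> lands@9:R; in-air after throw: [b1@8:L b2@9:R b3@10:L]
Beat 6 (L): throw ball4 h=1 -> lands@7:R; in-air after throw: [b4@7:R b1@8:L b2@9:R b3@10:L]
Beat 7 (R): throw ball4 h=7 -> lands@14:L; in-air after throw: [b1@8:L b2@9:R b3@10:L b4@14:L]
Beat 8 (L): throw ball1 h=4 -> lands@12:L; in-air after throw: [b2@9:R b3@10:L b1@12:L b4@14:L]
Beat 9 (R): throw ball2 h=4 -> lands@13:R; in-air after throw: [b3@10:L b1@12:L b2@13:R b4@14:L]
Beat 10 (L): throw ball3 h=1 -> lands@11:R; in-air after throw: [b3@11:R b1@12:L b2@13:R b4@14:L]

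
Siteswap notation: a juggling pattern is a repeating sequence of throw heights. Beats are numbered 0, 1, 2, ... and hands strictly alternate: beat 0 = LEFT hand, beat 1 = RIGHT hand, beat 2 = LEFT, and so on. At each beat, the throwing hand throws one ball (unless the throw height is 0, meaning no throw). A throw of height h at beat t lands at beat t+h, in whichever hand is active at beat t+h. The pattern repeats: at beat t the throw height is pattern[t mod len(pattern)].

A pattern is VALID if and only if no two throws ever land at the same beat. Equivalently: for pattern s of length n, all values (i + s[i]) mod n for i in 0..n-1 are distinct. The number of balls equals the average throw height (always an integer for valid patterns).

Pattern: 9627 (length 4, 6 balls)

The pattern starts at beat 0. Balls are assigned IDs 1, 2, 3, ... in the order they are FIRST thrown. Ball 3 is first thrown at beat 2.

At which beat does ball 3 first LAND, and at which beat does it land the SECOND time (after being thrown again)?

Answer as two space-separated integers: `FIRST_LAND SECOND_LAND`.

Answer: 4 13

Derivation:
Beat 0 (L): throw ball1 h=9 -> lands@9:R; in-air after throw: [b1@9:R]
Beat 1 (R): throw ball2 h=6 -> lands@7:R; in-air after throw: [b2@7:R b1@9:R]
Beat 2 (L): throw ball3 h=2 -> lands@4:L; in-air after throw: [b3@4:L b2@7:R b1@9:R]
Beat 3 (R): throw ball4 h=7 -> lands@10:L; in-air after throw: [b3@4:L b2@7:R b1@9:R b4@10:L]
Beat 4 (L): throw ball3 h=9 -> lands@13:R; in-air after throw: [b2@7:R b1@9:R b4@10:L b3@13:R]
Beat 5 (R): throw ball5 h=6 -> lands@11:R; in-air after throw: [b2@7:R b1@9:R b4@10:L b5@11:R b3@13:R]
Beat 6 (L): throw ball6 h=2 -> lands@8:L; in-air after throw: [b2@7:R b6@8:L b1@9:R b4@10:L b5@11:R b3@13:R]
Beat 7 (R): throw ball2 h=7 -> lands@14:L; in-air after throw: [b6@8:L b1@9:R b4@10:L b5@11:R b3@13:R b2@14:L]
Beat 8 (L): throw ball6 h=9 -> lands@17:R; in-air after throw: [b1@9:R b4@10:L b5@11:R b3@13:R b2@14:L b6@17:R]
Beat 9 (R): throw ball1 h=6 -> lands@15:R; in-air after throw: [b4@10:L b5@11:R b3@13:R b2@14:L b1@15:R b6@17:R]
Beat 10 (L): throw ball4 h=2 -> lands@12:L; in-air after throw: [b5@11:R b4@12:L b3@13:R b2@14:L b1@15:R b6@17:R]
Beat 11 (R): throw ball5 h=7 -> lands@18:L; in-air after throw: [b4@12:L b3@13:R b2@14:L b1@15:R b6@17:R b5@18:L]
Beat 12 (L): throw ball4 h=9 -> lands@21:R; in-air after throw: [b3@13:R b2@14:L b1@15:R b6@17:R b5@18:L b4@21:R]
Ball 3: thrown@2 h=2 -> first land @4; rethrown@4 h=9 -> second land @13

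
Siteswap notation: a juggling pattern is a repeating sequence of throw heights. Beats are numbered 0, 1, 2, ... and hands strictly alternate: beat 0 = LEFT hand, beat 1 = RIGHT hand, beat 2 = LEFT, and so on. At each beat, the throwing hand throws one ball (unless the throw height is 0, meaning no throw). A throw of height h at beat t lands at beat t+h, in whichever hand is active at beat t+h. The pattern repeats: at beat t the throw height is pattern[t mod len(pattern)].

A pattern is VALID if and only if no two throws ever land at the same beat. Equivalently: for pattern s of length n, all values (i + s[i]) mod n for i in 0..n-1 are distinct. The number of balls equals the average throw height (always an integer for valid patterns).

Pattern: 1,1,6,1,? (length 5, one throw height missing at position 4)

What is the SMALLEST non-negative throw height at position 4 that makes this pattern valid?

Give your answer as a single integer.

Answer: 1

Derivation:
i=0: (0 + 1) mod 5 = 1
i=1: (1 + 1) mod 5 = 2
i=2: (2 + 6) mod 5 = 3
i=3: (3 + 1) mod 5 = 4
i=4: s[i]=? (unknown)
Known residues: [1, 2, 3, 4]; need a permutation of 0..4, so missing residue r = 0
Need (4 + s) mod 5 = 0; smallest s = (0 - 4) mod 5 = 1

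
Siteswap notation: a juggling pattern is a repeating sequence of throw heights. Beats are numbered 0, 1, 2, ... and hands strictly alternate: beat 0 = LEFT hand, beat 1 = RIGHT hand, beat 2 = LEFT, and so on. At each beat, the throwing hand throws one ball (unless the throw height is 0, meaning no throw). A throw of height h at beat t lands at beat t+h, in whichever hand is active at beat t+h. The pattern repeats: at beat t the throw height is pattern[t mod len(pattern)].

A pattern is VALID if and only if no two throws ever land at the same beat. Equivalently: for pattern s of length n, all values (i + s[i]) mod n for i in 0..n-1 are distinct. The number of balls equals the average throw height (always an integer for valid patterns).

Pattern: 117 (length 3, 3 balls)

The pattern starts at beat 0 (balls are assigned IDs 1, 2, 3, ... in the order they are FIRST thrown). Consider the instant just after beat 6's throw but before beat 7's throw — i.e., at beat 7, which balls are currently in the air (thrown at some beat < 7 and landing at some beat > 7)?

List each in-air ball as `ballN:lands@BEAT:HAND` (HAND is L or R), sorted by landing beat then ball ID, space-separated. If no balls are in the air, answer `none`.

Answer: ball1:lands@9:R ball2:lands@12:L

Derivation:
Beat 0 (L): throw ball1 h=1 -> lands@1:R; in-air after throw: [b1@1:R]
Beat 1 (R): throw ball1 h=1 -> lands@2:L; in-air after throw: [b1@2:L]
Beat 2 (L): throw ball1 h=7 -> lands@9:R; in-air after throw: [b1@9:R]
Beat 3 (R): throw ball2 h=1 -> lands@4:L; in-air after throw: [b2@4:L b1@9:R]
Beat 4 (L): throw ball2 h=1 -> lands@5:R; in-air after throw: [b2@5:R b1@9:R]
Beat 5 (R): throw ball2 h=7 -> lands@12:L; in-air after throw: [b1@9:R b2@12:L]
Beat 6 (L): throw ball3 h=1 -> lands@7:R; in-air after throw: [b3@7:R b1@9:R b2@12:L]
Beat 7 (R): throw ball3 h=1 -> lands@8:L; in-air after throw: [b3@8:L b1@9:R b2@12:L]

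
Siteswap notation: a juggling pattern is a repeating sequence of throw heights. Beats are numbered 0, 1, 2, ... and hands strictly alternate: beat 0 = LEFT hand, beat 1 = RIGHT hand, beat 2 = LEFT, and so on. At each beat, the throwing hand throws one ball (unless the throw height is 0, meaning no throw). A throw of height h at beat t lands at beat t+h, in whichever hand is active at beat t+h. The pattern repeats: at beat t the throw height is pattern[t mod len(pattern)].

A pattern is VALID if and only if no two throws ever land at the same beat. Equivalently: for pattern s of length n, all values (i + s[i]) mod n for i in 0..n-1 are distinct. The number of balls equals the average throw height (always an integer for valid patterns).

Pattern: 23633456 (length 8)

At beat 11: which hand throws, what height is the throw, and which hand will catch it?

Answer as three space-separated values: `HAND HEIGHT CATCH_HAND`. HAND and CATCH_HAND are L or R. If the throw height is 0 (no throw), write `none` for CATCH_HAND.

Beat 11: 11 mod 2 = 1, so hand = R
Throw height = pattern[11 mod 8] = pattern[3] = 3
Lands at beat 11+3=14, 14 mod 2 = 0, so catch hand = L

Answer: R 3 L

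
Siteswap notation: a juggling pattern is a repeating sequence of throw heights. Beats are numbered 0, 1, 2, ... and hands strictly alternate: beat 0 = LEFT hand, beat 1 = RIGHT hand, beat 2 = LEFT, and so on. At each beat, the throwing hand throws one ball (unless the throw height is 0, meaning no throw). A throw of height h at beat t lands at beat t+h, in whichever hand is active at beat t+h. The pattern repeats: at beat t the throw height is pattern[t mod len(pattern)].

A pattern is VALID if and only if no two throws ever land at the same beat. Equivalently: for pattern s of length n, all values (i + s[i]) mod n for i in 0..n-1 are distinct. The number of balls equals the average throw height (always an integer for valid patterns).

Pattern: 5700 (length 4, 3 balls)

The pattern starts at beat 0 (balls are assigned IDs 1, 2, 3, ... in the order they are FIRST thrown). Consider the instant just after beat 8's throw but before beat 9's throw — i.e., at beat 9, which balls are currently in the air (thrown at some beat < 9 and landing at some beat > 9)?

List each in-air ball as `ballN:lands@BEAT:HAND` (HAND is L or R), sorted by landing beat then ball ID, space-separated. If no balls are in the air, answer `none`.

Beat 0 (L): throw ball1 h=5 -> lands@5:R; in-air after throw: [b1@5:R]
Beat 1 (R): throw ball2 h=7 -> lands@8:L; in-air after throw: [b1@5:R b2@8:L]
Beat 4 (L): throw ball3 h=5 -> lands@9:R; in-air after throw: [b1@5:R b2@8:L b3@9:R]
Beat 5 (R): throw ball1 h=7 -> lands@12:L; in-air after throw: [b2@8:L b3@9:R b1@12:L]
Beat 8 (L): throw ball2 h=5 -> lands@13:R; in-air after throw: [b3@9:R b1@12:L b2@13:R]
Beat 9 (R): throw ball3 h=7 -> lands@16:L; in-air after throw: [b1@12:L b2@13:R b3@16:L]

Answer: ball1:lands@12:L ball2:lands@13:R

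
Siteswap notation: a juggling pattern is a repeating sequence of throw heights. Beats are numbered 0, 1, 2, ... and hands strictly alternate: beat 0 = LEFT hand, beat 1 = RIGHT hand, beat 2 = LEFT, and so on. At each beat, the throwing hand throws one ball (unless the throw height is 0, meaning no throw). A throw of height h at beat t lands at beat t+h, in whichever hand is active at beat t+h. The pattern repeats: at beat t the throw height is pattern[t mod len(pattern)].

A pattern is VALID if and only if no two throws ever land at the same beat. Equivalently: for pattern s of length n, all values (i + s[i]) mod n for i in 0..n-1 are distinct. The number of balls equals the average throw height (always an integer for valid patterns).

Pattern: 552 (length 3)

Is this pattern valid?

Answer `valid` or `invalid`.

i=0: (i + s[i]) mod n = (0 + 5) mod 3 = 2
i=1: (i + s[i]) mod n = (1 + 5) mod 3 = 0
i=2: (i + s[i]) mod n = (2 + 2) mod 3 = 1
Residues: [2, 0, 1], distinct: True

Answer: valid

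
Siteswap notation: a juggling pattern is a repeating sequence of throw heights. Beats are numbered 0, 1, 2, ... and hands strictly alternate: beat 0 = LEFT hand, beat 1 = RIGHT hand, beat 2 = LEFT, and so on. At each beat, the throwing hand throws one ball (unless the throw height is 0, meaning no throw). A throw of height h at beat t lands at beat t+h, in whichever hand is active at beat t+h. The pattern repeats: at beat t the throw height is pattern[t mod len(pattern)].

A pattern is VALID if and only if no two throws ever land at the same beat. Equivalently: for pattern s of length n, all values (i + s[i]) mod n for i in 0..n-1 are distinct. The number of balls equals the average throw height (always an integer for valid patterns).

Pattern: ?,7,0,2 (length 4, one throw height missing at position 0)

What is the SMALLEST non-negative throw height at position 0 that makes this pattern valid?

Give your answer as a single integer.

Answer: 3

Derivation:
i=0: s[i]=? (unknown)
i=1: (1 + 7) mod 4 = 0
i=2: (2 + 0) mod 4 = 2
i=3: (3 + 2) mod 4 = 1
Known residues: [0, 1, 2]; need a permutation of 0..3, so missing residue r = 3
Need (0 + s) mod 4 = 3; smallest s = (3 - 0) mod 4 = 3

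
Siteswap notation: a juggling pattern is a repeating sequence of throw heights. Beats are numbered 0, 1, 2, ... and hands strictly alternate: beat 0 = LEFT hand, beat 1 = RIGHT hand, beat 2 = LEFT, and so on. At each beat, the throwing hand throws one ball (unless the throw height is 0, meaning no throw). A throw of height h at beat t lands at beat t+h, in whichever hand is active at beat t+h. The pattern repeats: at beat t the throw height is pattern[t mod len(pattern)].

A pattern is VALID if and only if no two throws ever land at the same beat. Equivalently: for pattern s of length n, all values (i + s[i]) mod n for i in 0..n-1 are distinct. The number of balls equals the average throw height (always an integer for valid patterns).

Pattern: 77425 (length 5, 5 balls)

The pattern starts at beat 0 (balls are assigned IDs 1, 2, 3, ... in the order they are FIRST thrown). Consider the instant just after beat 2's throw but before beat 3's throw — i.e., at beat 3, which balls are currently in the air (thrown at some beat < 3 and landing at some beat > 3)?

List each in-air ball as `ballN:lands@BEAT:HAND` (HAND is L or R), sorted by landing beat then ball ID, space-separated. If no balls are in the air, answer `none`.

Beat 0 (L): throw ball1 h=7 -> lands@7:R; in-air after throw: [b1@7:R]
Beat 1 (R): throw ball2 h=7 -> lands@8:L; in-air after throw: [b1@7:R b2@8:L]
Beat 2 (L): throw ball3 h=4 -> lands@6:L; in-air after throw: [b3@6:L b1@7:R b2@8:L]
Beat 3 (R): throw ball4 h=2 -> lands@5:R; in-air after throw: [b4@5:R b3@6:L b1@7:R b2@8:L]

Answer: ball3:lands@6:L ball1:lands@7:R ball2:lands@8:L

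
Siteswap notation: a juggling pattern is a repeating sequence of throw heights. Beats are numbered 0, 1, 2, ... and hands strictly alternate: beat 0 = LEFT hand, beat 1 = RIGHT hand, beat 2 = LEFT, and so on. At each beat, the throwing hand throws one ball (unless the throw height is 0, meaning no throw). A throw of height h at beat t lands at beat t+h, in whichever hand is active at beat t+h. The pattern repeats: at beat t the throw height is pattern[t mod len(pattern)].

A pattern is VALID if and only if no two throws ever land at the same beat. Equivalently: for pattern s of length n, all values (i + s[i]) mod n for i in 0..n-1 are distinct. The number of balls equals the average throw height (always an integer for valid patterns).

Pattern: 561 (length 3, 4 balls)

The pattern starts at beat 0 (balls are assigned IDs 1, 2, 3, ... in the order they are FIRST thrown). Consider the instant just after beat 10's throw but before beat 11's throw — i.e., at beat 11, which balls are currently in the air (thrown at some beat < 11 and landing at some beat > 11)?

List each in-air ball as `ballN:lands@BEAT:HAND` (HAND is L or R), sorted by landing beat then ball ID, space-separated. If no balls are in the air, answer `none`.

Beat 0 (L): throw ball1 h=5 -> lands@5:R; in-air after throw: [b1@5:R]
Beat 1 (R): throw ball2 h=6 -> lands@7:R; in-air after throw: [b1@5:R b2@7:R]
Beat 2 (L): throw ball3 h=1 -> lands@3:R; in-air after throw: [b3@3:R b1@5:R b2@7:R]
Beat 3 (R): throw ball3 h=5 -> lands@8:L; in-air after throw: [b1@5:R b2@7:R b3@8:L]
Beat 4 (L): throw ball4 h=6 -> lands@10:L; in-air after throw: [b1@5:R b2@7:R b3@8:L b4@10:L]
Beat 5 (R): throw ball1 h=1 -> lands@6:L; in-air after throw: [b1@6:L b2@7:R b3@8:L b4@10:L]
Beat 6 (L): throw ball1 h=5 -> lands@11:R; in-air after throw: [b2@7:R b3@8:L b4@10:L b1@11:R]
Beat 7 (R): throw ball2 h=6 -> lands@13:R; in-air after throw: [b3@8:L b4@10:L b1@11:R b2@13:R]
Beat 8 (L): throw ball3 h=1 -> lands@9:R; in-air after throw: [b3@9:R b4@10:L b1@11:R b2@13:R]
Beat 9 (R): throw ball3 h=5 -> lands@14:L; in-air after throw: [b4@10:L b1@11:R b2@13:R b3@14:L]
Beat 10 (L): throw ball4 h=6 -> lands@16:L; in-air after throw: [b1@11:R b2@13:R b3@14:L b4@16:L]
Beat 11 (R): throw ball1 h=1 -> lands@12:L; in-air after throw: [b1@12:L b2@13:R b3@14:L b4@16:L]

Answer: ball2:lands@13:R ball3:lands@14:L ball4:lands@16:L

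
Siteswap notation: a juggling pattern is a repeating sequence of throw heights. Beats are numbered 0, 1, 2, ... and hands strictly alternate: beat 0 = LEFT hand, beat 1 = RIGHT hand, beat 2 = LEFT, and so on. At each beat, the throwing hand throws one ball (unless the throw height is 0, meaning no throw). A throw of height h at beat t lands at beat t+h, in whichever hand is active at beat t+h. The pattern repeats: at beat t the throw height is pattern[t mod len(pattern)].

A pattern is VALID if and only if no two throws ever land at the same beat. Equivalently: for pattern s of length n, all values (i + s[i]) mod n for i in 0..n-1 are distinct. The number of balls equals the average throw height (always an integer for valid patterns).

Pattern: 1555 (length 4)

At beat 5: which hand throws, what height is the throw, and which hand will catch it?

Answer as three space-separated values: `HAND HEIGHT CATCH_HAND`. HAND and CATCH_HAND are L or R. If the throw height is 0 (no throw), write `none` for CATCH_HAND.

Answer: R 5 L

Derivation:
Beat 5: 5 mod 2 = 1, so hand = R
Throw height = pattern[5 mod 4] = pattern[1] = 5
Lands at beat 5+5=10, 10 mod 2 = 0, so catch hand = L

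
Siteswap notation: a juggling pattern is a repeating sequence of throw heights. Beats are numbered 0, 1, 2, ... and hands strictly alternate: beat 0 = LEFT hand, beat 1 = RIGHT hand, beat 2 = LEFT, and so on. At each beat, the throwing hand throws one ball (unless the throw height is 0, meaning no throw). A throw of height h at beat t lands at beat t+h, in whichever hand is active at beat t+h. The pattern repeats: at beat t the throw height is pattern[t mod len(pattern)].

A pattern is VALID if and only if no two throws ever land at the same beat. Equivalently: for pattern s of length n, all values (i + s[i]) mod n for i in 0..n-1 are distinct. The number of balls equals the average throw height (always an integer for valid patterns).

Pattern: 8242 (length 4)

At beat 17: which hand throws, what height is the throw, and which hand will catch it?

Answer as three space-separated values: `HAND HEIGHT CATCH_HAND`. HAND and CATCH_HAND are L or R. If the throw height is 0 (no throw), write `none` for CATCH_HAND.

Beat 17: 17 mod 2 = 1, so hand = R
Throw height = pattern[17 mod 4] = pattern[1] = 2
Lands at beat 17+2=19, 19 mod 2 = 1, so catch hand = R

Answer: R 2 R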